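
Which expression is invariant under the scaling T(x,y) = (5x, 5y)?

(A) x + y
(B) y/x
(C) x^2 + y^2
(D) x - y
B

Under the uniform scaling T(x,y) = (5x, 5y):
Substitute the transformed coordinates into each option and compare with the original:
(A) x + y  ->  (5x) + (5y) = 5x + 5y   [differs from x + y: not invariant]
(B) y/x  ->  (5y)/(5x) = y/x   [equals y/x: invariant]
(C) x^2 + y^2  ->  (5x)^2 + (5y)^2 = 25x^2 + 25y^2   [differs from x^2 + y^2: not invariant]
(D) x - y  ->  (5x) - (5y) = 5x - 5y   [differs from x - y: not invariant]

Only option (B), y/x, is unchanged by the transformation.
The common factor 5 cancels in a ratio of coordinates, while sums, products and sums of squares pick up factors of 5 or 25.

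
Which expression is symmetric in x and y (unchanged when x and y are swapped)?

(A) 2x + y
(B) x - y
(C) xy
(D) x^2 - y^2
C

A symmetric expression is unchanged when the variables are permuted; here the transformation to test is the swap (x, y) -> (y, x).
Substitute the transformed coordinates into each option and compare with the original:
(A) 2x + y  ->  2(y) + (x) = x + 2y   [differs from 2x + y: not invariant]
(B) x - y  ->  (y) - (x) = -x + y   [differs from x - y: not invariant]
(C) xy  ->  (y)(x) = xy   [equals xy: invariant]
(D) x^2 - y^2  ->  (y)^2 - (x)^2 = -x^2 + y^2   [differs from x^2 - y^2: not invariant]

Only option (C), xy, is unchanged by the transformation.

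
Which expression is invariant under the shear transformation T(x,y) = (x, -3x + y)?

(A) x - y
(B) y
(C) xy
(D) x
D

Under the shear T(x,y) = (x, -3x + y):
Substitute the transformed coordinates into each option and compare with the original:
(A) x - y  ->  (x) - (-3x + y) = 4x - y   [differs from x - y: not invariant]
(B) y  ->  (-3x + y) = -3x + y   [differs from y: not invariant]
(C) xy  ->  (x)(-3x + y) = -3x^2 + xy   [differs from xy: not invariant]
(D) x  ->  (x) = x   [equals x: invariant]

Only option (D), x, is unchanged by the transformation.
A vertical shear moves points parallel to the y-axis, so the x-coordinate (and any function of x alone) is unchanged.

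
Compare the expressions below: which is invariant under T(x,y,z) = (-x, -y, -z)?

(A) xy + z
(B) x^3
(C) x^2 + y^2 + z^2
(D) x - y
C

Apply T(x,y,z) = (-x, -y, -z) to each option, i.e. replace (x, y, z) by the transformed coordinates.
Substitute the transformed coordinates into each option and compare with the original:
(A) xy + z  ->  (-x)(-y) + (-z) = xy - z   [differs from xy + z: not invariant]
(B) x^3  ->  (-x)^3 = -x^3   [differs from x^3: not invariant]
(C) x^2 + y^2 + z^2  ->  (-x)^2 + (-y)^2 + (-z)^2 = x^2 + y^2 + z^2   [equals x^2 + y^2 + z^2: invariant]
(D) x - y  ->  (-x) - (-y) = -x + y   [differs from x - y: not invariant]

Only option (C), x^2 + y^2 + z^2, is unchanged by the transformation.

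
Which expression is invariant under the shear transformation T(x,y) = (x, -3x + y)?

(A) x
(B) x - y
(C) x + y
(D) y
A

Under the shear T(x,y) = (x, -3x + y):
Substitute the transformed coordinates into each option and compare with the original:
(A) x  ->  (x) = x   [equals x: invariant]
(B) x - y  ->  (x) - (-3x + y) = 4x - y   [differs from x - y: not invariant]
(C) x + y  ->  (x) + (-3x + y) = -2x + y   [differs from x + y: not invariant]
(D) y  ->  (-3x + y) = -3x + y   [differs from y: not invariant]

Only option (A), x, is unchanged by the transformation.
A vertical shear moves points parallel to the y-axis, so the x-coordinate (and any function of x alone) is unchanged.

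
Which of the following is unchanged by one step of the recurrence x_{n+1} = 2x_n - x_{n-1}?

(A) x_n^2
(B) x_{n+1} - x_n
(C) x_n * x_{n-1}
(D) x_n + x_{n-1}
B

For the recurrence x_{n+1} = 2x_n - x_{n-1}:

If x_{n+1} = 2x_n - x_{n-1}, then:
x_{n+1} - x_n = x_n - x_{n-1}
The first difference is constant throughout the sequence.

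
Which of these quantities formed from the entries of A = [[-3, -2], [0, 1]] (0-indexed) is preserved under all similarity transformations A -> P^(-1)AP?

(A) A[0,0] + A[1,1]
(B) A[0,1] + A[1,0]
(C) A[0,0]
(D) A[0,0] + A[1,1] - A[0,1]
A

A[0,0] + A[1,1] is the trace of A. By the cyclic property of the trace, tr(P^(-1)AP) = tr(APP^(-1)) = tr(A), so it is the same for every matrix similar to A.

The other combinations are not similarity invariants. For example, take P = [[2, 1], [1, 1]] (det P = 1), so P^(-1) = [[1, -1], [-1, 2]] and
B = P^(-1)AP = [[-9, -6], [10, 7]].
Evaluating each option on A and on B:
(A) A[0,0] + A[1,1]: -2 for A, -2 for B -> unchanged
(B) A[0,1] + A[1,0]: -2 for A, 4 for B -> changes
(C) A[0,0]: -3 for A, -9 for B -> changes
(D) A[0,0] + A[1,1] - A[0,1]: 0 for A, 4 for B -> changes

Only (A) A[0,0] + A[1,1] = -2 survives (and it does so for every P, not just this one), so it is the invariant.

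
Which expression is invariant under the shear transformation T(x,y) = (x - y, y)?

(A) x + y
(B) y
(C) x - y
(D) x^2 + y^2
B

Under the shear T(x,y) = (x - y, y):
Substitute the transformed coordinates into each option and compare with the original:
(A) x + y  ->  (x - y) + (y) = x   [differs from x + y: not invariant]
(B) y  ->  (y) = y   [equals y: invariant]
(C) x - y  ->  (x - y) - (y) = x - 2y   [differs from x - y: not invariant]
(D) x^2 + y^2  ->  (x - y)^2 + (y)^2 = x^2 - 2xy + 2y^2   [differs from x^2 + y^2: not invariant]

Only option (B), y, is unchanged by the transformation.
A horizontal shear moves points parallel to the x-axis, so the y-coordinate (and any function of y alone) is unchanged.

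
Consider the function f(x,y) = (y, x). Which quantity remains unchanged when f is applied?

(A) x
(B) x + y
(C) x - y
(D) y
B

For f(x,y) = (y, x):
After applying f: x' = y, y' = x. So x' + y' = y + x = x + y.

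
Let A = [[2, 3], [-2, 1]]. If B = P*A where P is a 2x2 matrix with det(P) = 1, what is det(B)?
8

By the multiplicative property of determinants, det(B) = det(P*A) = det(P) * det(A) = det(A),
so the determinant is invariant under multiplication by any determinant-1 matrix; we just need det(A).

det(A) = (2)(1) - (3)(-2) = 2 - (-6) = 8

Therefore det(B) = 1 * 8 = 8.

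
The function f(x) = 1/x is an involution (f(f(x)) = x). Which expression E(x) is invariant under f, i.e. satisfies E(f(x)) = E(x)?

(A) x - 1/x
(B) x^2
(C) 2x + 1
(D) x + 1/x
D

Replace x by f(x) = 1/x in each option and simplify. As a quick numerical cross-check, also compare E(5) with E(f(5)) = E(1/5).

(A) x - 1/x  ->  (1/x) - 1/(1/x) = -x + 1/x; check: E(5) = 24/5 but E(1/5) = -24/5.   [not invariant]
(B) x^2  ->  (1/x)^2 = x^(-2); check: E(5) = 25 but E(1/5) = 1/25.   [not invariant]
(C) 2x + 1  ->  2(1/x) + 1 = (x + 2)/x; check: E(5) = 11 but E(1/5) = 7/5.   [not invariant]
(D) x + 1/x  ->  (1/x) + 1/(1/x), which simplifies back to x + 1/x; check: E(5) = 26/5, E(1/5) = 26/5.   [invariant]

Only (D) is unchanged. E is symmetric under swapping x with f(x) = 1/x, which is exactly what an involution does.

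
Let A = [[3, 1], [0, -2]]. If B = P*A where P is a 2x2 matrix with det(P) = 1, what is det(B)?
-6

By the multiplicative property of determinants, det(B) = det(P*A) = det(P) * det(A) = det(A),
so the determinant is invariant under multiplication by any determinant-1 matrix; we just need det(A).

det(A) = (3)(-2) - (1)(0) = -6 - 0 = -6

Therefore det(B) = 1 * (-6) = -6.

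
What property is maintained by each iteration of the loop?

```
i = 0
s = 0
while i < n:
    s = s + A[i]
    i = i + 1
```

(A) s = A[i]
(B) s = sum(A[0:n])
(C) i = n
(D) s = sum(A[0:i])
D

A loop invariant must hold before the first iteration and be re-established by every execution of the body.

(D) s = sum(A[0:i]): Initially i = 0 and s = 0 = sum of the empty slice A[0:0]. If s = sum(A[0:i]) holds at the top of an iteration, the body sets s to sum(A[0:i]) + A[i] = sum(A[0:i+1]) and then i to i+1, so s = sum(A[0:i]) holds again. At exit i = n, giving s = sum(A[0:n]).

The other options fail:
(A) s = A[i]: after the first iteration s = A[0] but i = 1, so s = A[i] compares s with the wrong element (and fails in general).
(B) s = sum(A[0:n]): false before the loop (s = 0, not the full sum) -- it only becomes true at exit.
(C) i = n: false initially (i = 0); it is the exit condition, not an invariant.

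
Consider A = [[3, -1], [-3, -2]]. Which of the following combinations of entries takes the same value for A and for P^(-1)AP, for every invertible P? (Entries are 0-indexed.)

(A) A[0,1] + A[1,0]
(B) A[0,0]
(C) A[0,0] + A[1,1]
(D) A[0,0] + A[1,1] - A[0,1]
C

A[0,0] + A[1,1] is the trace of A. By the cyclic property of the trace, tr(P^(-1)AP) = tr(APP^(-1)) = tr(A), so it is the same for every matrix similar to A.

The other combinations are not similarity invariants. For example, take P = [[2, 1], [1, 1]] (det P = 1), so P^(-1) = [[1, -1], [-1, 2]] and
B = P^(-1)AP = [[13, 7], [-21, -12]].
Evaluating each option on A and on B:
(A) A[0,1] + A[1,0]: -4 for A, -14 for B -> changes
(B) A[0,0]: 3 for A, 13 for B -> changes
(C) A[0,0] + A[1,1]: 1 for A, 1 for B -> unchanged
(D) A[0,0] + A[1,1] - A[0,1]: 2 for A, -6 for B -> changes

Only (C) A[0,0] + A[1,1] = 1 survives (and it does so for every P, not just this one), so it is the invariant.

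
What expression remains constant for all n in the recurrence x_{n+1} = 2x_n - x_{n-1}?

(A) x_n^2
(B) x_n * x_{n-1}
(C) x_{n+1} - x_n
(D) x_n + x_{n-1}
C

For the recurrence x_{n+1} = 2x_n - x_{n-1}:

If x_{n+1} = 2x_n - x_{n-1}, then:
x_{n+1} - x_n = x_n - x_{n-1}
The first difference is constant throughout the sequence.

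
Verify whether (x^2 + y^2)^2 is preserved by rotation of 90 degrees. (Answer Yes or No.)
Yes

Applying rotation by 90 degrees: x' = x*cos(90 degrees) - y*sin(90 degrees) = -y, y' = x*sin(90 degrees) + y*cos(90 degrees) = x

Substituting into (x^2 + y^2)^2:
((-y)^2 + (x)^2)^2
= x^4 + 2x^2y^2 + y^4 = (x^2 + y^2)^2

This equals the original expression (x^2 + y^2)^2, so it IS invariant.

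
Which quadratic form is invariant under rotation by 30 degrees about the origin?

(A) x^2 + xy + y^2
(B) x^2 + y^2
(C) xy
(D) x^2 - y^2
B

Rotation by 30 degrees sends (x, y) to (sqrt(3)x/2 - y/2, x/2 + sqrt(3)y/2).
Substitute the transformed coordinates into each option and compare with the original:
(A) x^2 + xy + y^2  ->  (sqrt(3)x/2 - y/2)^2 + (sqrt(3)x/2 - y/2)(x/2 + sqrt(3)y/2) + (x/2 + sqrt(3)y/2)^2 = sqrt(3)x^2/4 + x^2 + xy/2 - sqrt(3)y^2/4 + y^2   [differs from x^2 + xy + y^2: not invariant]
(B) x^2 + y^2  ->  (sqrt(3)x/2 - y/2)^2 + (x/2 + sqrt(3)y/2)^2 = x^2 + y^2   [equals x^2 + y^2: invariant]
(C) xy  ->  (sqrt(3)x/2 - y/2)(x/2 + sqrt(3)y/2) = sqrt(3)x^2/4 + xy/2 - sqrt(3)y^2/4   [differs from xy: not invariant]
(D) x^2 - y^2  ->  (sqrt(3)x/2 - y/2)^2 - (x/2 + sqrt(3)y/2)^2 = x^2/2 - sqrt(3)xy - y^2/2   [differs from x^2 - y^2: not invariant]

Only option (B), x^2 + y^2, is unchanged by the transformation.
x^2 + y^2 is the squared distance from the origin, which rotations preserve.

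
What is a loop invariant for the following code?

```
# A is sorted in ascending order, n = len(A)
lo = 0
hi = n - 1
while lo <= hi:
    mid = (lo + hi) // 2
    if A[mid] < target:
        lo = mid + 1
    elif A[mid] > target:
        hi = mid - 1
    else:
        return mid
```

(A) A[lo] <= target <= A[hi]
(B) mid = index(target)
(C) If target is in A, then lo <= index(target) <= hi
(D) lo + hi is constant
C

A loop invariant must hold before the first iteration and be re-established by every execution of the body.

(C) If target is in A, then lo <= index(target) <= hi: Before the loop [lo, hi] = [0, n-1] covers every index. When A[mid] < target, sortedness puts target strictly to the right of mid, so setting lo = mid + 1 keeps index(target) in [lo, hi]; symmetrically for hi = mid - 1. Hence 'if target is in A then lo <= index(target) <= hi' holds after every iteration, and when lo > hi it proves target is absent.

The other options fail:
(A) A[lo] <= target <= A[hi]: fails when target is not in A (e.g. target < A[0] already violates it before the loop), so it is not maintained in general.
(B) mid = index(target): mid is just the current probe; it equals index(target) only on the iteration that returns.
(D) lo + hi is constant: each iteration moves exactly one of lo, hi, so lo + hi changes (e.g. 0 + (n-1) becomes (mid+1) + (n-1)).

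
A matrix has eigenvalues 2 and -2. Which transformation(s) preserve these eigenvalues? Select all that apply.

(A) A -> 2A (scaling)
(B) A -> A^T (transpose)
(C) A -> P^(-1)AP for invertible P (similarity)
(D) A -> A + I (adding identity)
B and C

Eigenvalues are preserved by:
1. Similarity transformations: A -> P^(-1)AP (same characteristic polynomial)
2. Transpose: A^T has the same eigenvalues as A

Eigenvalues are NOT preserved by:
- Adding identity: eigenvalues become 2+1, -2+1
- Scaling: eigenvalues become 4, -4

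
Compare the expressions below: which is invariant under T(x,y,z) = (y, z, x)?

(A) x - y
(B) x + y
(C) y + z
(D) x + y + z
D

Apply T(x,y,z) = (y, z, x) to each option, i.e. replace (x, y, z) by the transformed coordinates.
Substitute the transformed coordinates into each option and compare with the original:
(A) x - y  ->  (y) - (z) = y - z   [differs from x - y: not invariant]
(B) x + y  ->  (y) + (z) = y + z   [differs from x + y: not invariant]
(C) y + z  ->  (z) + (x) = x + z   [differs from y + z: not invariant]
(D) x + y + z  ->  (y) + (z) + (x) = x + y + z   [equals x + y + z: invariant]

Only option (D), x + y + z, is unchanged by the transformation.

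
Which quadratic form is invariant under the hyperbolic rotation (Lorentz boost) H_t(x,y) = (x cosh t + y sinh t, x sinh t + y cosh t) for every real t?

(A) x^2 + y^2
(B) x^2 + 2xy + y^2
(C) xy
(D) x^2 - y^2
D

Write x' = x cosh t + y sinh t, y' = x sinh t + y cosh t and substitute into each option:
(A) x^2 + y^2: (x cosh t + y sinh t)^2 + (x sinh t + y cosh t)^2 = (x^2 + y^2)(cosh^2 t + sinh^2 t) + 4xy sinh t cosh t = (x^2 + y^2) cosh 2t + 2xy sinh 2t   [not invariant for t != 0]
(B) x^2 + 2xy + y^2: (x' + y')^2 with x' + y' = (x + y)(cosh t + sinh t) = (x + y)e^t, so it becomes (x + y)^2 e^(2t)   [not invariant for t != 0]
(C) xy: (x cosh t + y sinh t)(x sinh t + y cosh t) = xy(cosh^2 t + sinh^2 t) + (x^2 + y^2) sinh t cosh t = xy cosh 2t + (x^2 + y^2)(sinh 2t)/2   [not invariant for t != 0]
(D) x^2 - y^2: (x cosh t + y sinh t)^2 - (x sinh t + y cosh t)^2 = x^2(cosh^2 t - sinh^2 t) + 2xy(cosh t sinh t - sinh t cosh t) + y^2(sinh^2 t - cosh^2 t) = x^2 - y^2   [invariant, using cosh^2 t - sinh^2 t = 1]

Only (D) x^2 - y^2 is unchanged; it is the Minkowski form preserved by Lorentz boosts, just as x^2 + y^2 is preserved by ordinary rotations.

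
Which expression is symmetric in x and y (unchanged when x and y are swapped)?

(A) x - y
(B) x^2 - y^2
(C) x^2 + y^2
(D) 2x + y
C

A symmetric expression is unchanged when the variables are permuted; here the transformation to test is the swap (x, y) -> (y, x).
Substitute the transformed coordinates into each option and compare with the original:
(A) x - y  ->  (y) - (x) = -x + y   [differs from x - y: not invariant]
(B) x^2 - y^2  ->  (y)^2 - (x)^2 = -x^2 + y^2   [differs from x^2 - y^2: not invariant]
(C) x^2 + y^2  ->  (y)^2 + (x)^2 = x^2 + y^2   [equals x^2 + y^2: invariant]
(D) 2x + y  ->  2(y) + (x) = x + 2y   [differs from 2x + y: not invariant]

Only option (C), x^2 + y^2, is unchanged by the transformation.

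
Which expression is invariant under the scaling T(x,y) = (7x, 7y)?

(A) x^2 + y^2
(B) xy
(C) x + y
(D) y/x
D

Under the uniform scaling T(x,y) = (7x, 7y):
Substitute the transformed coordinates into each option and compare with the original:
(A) x^2 + y^2  ->  (7x)^2 + (7y)^2 = 49x^2 + 49y^2   [differs from x^2 + y^2: not invariant]
(B) xy  ->  (7x)(7y) = 49xy   [differs from xy: not invariant]
(C) x + y  ->  (7x) + (7y) = 7x + 7y   [differs from x + y: not invariant]
(D) y/x  ->  (7y)/(7x) = y/x   [equals y/x: invariant]

Only option (D), y/x, is unchanged by the transformation.
The common factor 7 cancels in a ratio of coordinates, while sums, products and sums of squares pick up factors of 7 or 49.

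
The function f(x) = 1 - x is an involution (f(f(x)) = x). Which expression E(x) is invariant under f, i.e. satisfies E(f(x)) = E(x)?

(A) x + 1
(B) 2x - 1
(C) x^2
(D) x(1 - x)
D

Replace x by f(x) = 1 - x in each option and simplify. As a quick numerical cross-check, also compare E(3) with E(f(3)) = E(-2).

(A) x + 1  ->  (1 - x) + 1 = 2 - x; check: E(3) = 4 but E(-2) = -1.   [not invariant]
(B) 2x - 1  ->  2(1 - x) - 1 = 1 - 2x; check: E(3) = 5 but E(-2) = -5.   [not invariant]
(C) x^2  ->  (1 - x)^2 = (x - 1)^2; check: E(3) = 9 but E(-2) = 4.   [not invariant]
(D) x(1 - x)  ->  (1 - x)(1 - (1 - x)), which simplifies back to x(1 - x); check: E(3) = -6, E(-2) = -6.   [invariant]

Only (D) is unchanged. E is symmetric under swapping x with f(x) = 1 - x, which is exactly what an involution does.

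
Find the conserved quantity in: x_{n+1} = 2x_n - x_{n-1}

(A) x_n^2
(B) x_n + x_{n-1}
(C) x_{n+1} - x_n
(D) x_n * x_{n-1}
C

For the recurrence x_{n+1} = 2x_n - x_{n-1}:

If x_{n+1} = 2x_n - x_{n-1}, then:
x_{n+1} - x_n = x_n - x_{n-1}
The first difference is constant throughout the sequence.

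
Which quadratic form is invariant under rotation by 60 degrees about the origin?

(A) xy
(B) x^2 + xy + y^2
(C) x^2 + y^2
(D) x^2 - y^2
C

Rotation by 60 degrees sends (x, y) to (x/2 - sqrt(3)y/2, sqrt(3)x/2 + y/2).
Substitute the transformed coordinates into each option and compare with the original:
(A) xy  ->  (x/2 - sqrt(3)y/2)(sqrt(3)x/2 + y/2) = sqrt(3)x^2/4 - xy/2 - sqrt(3)y^2/4   [differs from xy: not invariant]
(B) x^2 + xy + y^2  ->  (x/2 - sqrt(3)y/2)^2 + (x/2 - sqrt(3)y/2)(sqrt(3)x/2 + y/2) + (sqrt(3)x/2 + y/2)^2 = sqrt(3)x^2/4 + x^2 - xy/2 - sqrt(3)y^2/4 + y^2   [differs from x^2 + xy + y^2: not invariant]
(C) x^2 + y^2  ->  (x/2 - sqrt(3)y/2)^2 + (sqrt(3)x/2 + y/2)^2 = x^2 + y^2   [equals x^2 + y^2: invariant]
(D) x^2 - y^2  ->  (x/2 - sqrt(3)y/2)^2 - (sqrt(3)x/2 + y/2)^2 = -x^2/2 - sqrt(3)xy + y^2/2   [differs from x^2 - y^2: not invariant]

Only option (C), x^2 + y^2, is unchanged by the transformation.
x^2 + y^2 is the squared distance from the origin, which rotations preserve.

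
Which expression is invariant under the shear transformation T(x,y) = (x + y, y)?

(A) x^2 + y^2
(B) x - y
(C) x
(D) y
D

Under the shear T(x,y) = (x + y, y):
Substitute the transformed coordinates into each option and compare with the original:
(A) x^2 + y^2  ->  (x + y)^2 + (y)^2 = x^2 + 2xy + 2y^2   [differs from x^2 + y^2: not invariant]
(B) x - y  ->  (x + y) - (y) = x   [differs from x - y: not invariant]
(C) x  ->  (x + y) = x + y   [differs from x: not invariant]
(D) y  ->  (y) = y   [equals y: invariant]

Only option (D), y, is unchanged by the transformation.
A horizontal shear moves points parallel to the x-axis, so the y-coordinate (and any function of y alone) is unchanged.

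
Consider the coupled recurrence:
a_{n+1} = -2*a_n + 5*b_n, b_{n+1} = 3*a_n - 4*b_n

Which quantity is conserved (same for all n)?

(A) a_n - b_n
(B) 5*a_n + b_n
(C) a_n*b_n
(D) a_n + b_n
D

Replace a_n by a_{n+1} = -2*a_n + 5*b_n and b_n by b_{n+1} = 3*a_n - 4*b_n in each option and simplify:
(A) a_n - b_n  ->  (-2*a_n + 5*b_n) - (3*a_n - 4*b_n) = -5*a_n + 9*b_n   [not conserved]
(B) 5*a_n + b_n  ->  5*(-2*a_n + 5*b_n) + (3*a_n - 4*b_n) = -7*a_n + 21*b_n   [not conserved]
(C) a_n*b_n  ->  (-2*a_n + 5*b_n)*(3*a_n - 4*b_n) = -6*a_n^2 + 23*a_n*b_n - 20*b_n^2   [not conserved]
(D) a_n + b_n  ->  (-2*a_n + 5*b_n) + (3*a_n - 4*b_n) = a_n + b_n   [conserved]

Only (D) a_n + b_n returns to itself after one step, so it is the conserved quantity.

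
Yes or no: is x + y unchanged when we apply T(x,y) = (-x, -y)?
No

Substitute T(x,y) = (-x, -y) into the expression and compare with the original.

Original: x + y
After applying T: (-x) + (-y) = -x - y

This differs from the original x + y (difference: -2x - 2y), so the expression is NOT invariant.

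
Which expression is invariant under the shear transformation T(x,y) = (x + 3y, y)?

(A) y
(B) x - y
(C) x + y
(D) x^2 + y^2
A

Under the shear T(x,y) = (x + 3y, y):
Substitute the transformed coordinates into each option and compare with the original:
(A) y  ->  (y) = y   [equals y: invariant]
(B) x - y  ->  (x + 3y) - (y) = x + 2y   [differs from x - y: not invariant]
(C) x + y  ->  (x + 3y) + (y) = x + 4y   [differs from x + y: not invariant]
(D) x^2 + y^2  ->  (x + 3y)^2 + (y)^2 = x^2 + 6xy + 10y^2   [differs from x^2 + y^2: not invariant]

Only option (A), y, is unchanged by the transformation.
A horizontal shear moves points parallel to the x-axis, so the y-coordinate (and any function of y alone) is unchanged.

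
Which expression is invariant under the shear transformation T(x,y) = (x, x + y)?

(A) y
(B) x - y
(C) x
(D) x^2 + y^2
C

Under the shear T(x,y) = (x, x + y):
Substitute the transformed coordinates into each option and compare with the original:
(A) y  ->  (x + y) = x + y   [differs from y: not invariant]
(B) x - y  ->  (x) - (x + y) = -y   [differs from x - y: not invariant]
(C) x  ->  (x) = x   [equals x: invariant]
(D) x^2 + y^2  ->  (x)^2 + (x + y)^2 = 2x^2 + 2xy + y^2   [differs from x^2 + y^2: not invariant]

Only option (C), x, is unchanged by the transformation.
A vertical shear moves points parallel to the y-axis, so the x-coordinate (and any function of x alone) is unchanged.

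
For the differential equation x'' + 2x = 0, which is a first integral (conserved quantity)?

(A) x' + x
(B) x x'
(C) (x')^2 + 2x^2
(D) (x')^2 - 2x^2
C

A first integral I satisfies dI/dt = 0 along every solution. Differentiate each option and use the equation of motion:
(A) d/dt[x' + x] = x'' + x' = -2x + x', not identically 0
(B) d/dt[x x'] = (x')^2 + x x'' = (x')^2 - 2x^2, not identically 0
(C) d/dt[(x')^2 + 2x^2] = 2x'x'' + 4x x' = 2x'(-2x) + 4x x' = 0
(D) d/dt[(x')^2 - 2x^2] = 2x'x'' - 4x x' = -8x x', not identically 0

Only (C) has zero time-derivative. So the energy-like quantity (x')^2 + 2x^2 is the first integral.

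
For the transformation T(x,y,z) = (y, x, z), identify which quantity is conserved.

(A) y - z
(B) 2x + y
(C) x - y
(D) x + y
D

Apply T(x,y,z) = (y, x, z) to each option, i.e. replace (x, y, z) by the transformed coordinates.
Substitute the transformed coordinates into each option and compare with the original:
(A) y - z  ->  (x) - (z) = x - z   [differs from y - z: not invariant]
(B) 2x + y  ->  2(y) + (x) = x + 2y   [differs from 2x + y: not invariant]
(C) x - y  ->  (y) - (x) = -x + y   [differs from x - y: not invariant]
(D) x + y  ->  (y) + (x) = x + y   [equals x + y: invariant]

Only option (D), x + y, is unchanged by the transformation.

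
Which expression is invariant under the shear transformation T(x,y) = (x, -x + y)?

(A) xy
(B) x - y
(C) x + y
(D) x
D

Under the shear T(x,y) = (x, -x + y):
Substitute the transformed coordinates into each option and compare with the original:
(A) xy  ->  (x)(-x + y) = -x^2 + xy   [differs from xy: not invariant]
(B) x - y  ->  (x) - (-x + y) = 2x - y   [differs from x - y: not invariant]
(C) x + y  ->  (x) + (-x + y) = y   [differs from x + y: not invariant]
(D) x  ->  (x) = x   [equals x: invariant]

Only option (D), x, is unchanged by the transformation.
A vertical shear moves points parallel to the y-axis, so the x-coordinate (and any function of x alone) is unchanged.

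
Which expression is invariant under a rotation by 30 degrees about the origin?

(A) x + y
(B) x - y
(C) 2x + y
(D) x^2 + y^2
D

A rotation by 30 degrees sends (x, y) to (sqrt(3)x/2 - y/2, x/2 + sqrt(3)y/2).
Substitute the transformed coordinates into each option and compare with the original:
(A) x + y  ->  (sqrt(3)x/2 - y/2) + (x/2 + sqrt(3)y/2) = x/2 + sqrt(3)x/2 - y/2 + sqrt(3)y/2   [differs from x + y: not invariant]
(B) x - y  ->  (sqrt(3)x/2 - y/2) - (x/2 + sqrt(3)y/2) = -x/2 + sqrt(3)x/2 - sqrt(3)y/2 - y/2   [differs from x - y: not invariant]
(C) 2x + y  ->  2(sqrt(3)x/2 - y/2) + (x/2 + sqrt(3)y/2) = x/2 + sqrt(3)x - y + sqrt(3)y/2   [differs from 2x + y: not invariant]
(D) x^2 + y^2  ->  (sqrt(3)x/2 - y/2)^2 + (x/2 + sqrt(3)y/2)^2 = x^2 + y^2   [equals x^2 + y^2: invariant]

Only option (D), x^2 + y^2, is unchanged by the transformation.
Geometrically, x^2 + y^2 is the squared distance from the origin, which every rotation about the origin preserves.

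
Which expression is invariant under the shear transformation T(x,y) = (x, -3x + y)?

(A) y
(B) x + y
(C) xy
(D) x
D

Under the shear T(x,y) = (x, -3x + y):
Substitute the transformed coordinates into each option and compare with the original:
(A) y  ->  (-3x + y) = -3x + y   [differs from y: not invariant]
(B) x + y  ->  (x) + (-3x + y) = -2x + y   [differs from x + y: not invariant]
(C) xy  ->  (x)(-3x + y) = -3x^2 + xy   [differs from xy: not invariant]
(D) x  ->  (x) = x   [equals x: invariant]

Only option (D), x, is unchanged by the transformation.
A vertical shear moves points parallel to the y-axis, so the x-coordinate (and any function of x alone) is unchanged.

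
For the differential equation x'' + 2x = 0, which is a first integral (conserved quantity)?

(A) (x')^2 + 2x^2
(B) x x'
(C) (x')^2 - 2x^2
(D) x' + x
A

A first integral I satisfies dI/dt = 0 along every solution. Differentiate each option and use the equation of motion:
(A) d/dt[(x')^2 + 2x^2] = 2x'x'' + 4x x' = 2x'(-2x) + 4x x' = 0
(B) d/dt[x x'] = (x')^2 + x x'' = (x')^2 - 2x^2, not identically 0
(C) d/dt[(x')^2 - 2x^2] = 2x'x'' - 4x x' = -8x x', not identically 0
(D) d/dt[x' + x] = x'' + x' = -2x + x', not identically 0

Only (A) has zero time-derivative. So the energy-like quantity (x')^2 + 2x^2 is the first integral.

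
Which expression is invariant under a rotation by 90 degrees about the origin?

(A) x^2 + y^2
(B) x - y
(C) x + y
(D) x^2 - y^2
A

A rotation by 90 degrees sends (x, y) to (-y, x).
Substitute the transformed coordinates into each option and compare with the original:
(A) x^2 + y^2  ->  (-y)^2 + (x)^2 = x^2 + y^2   [equals x^2 + y^2: invariant]
(B) x - y  ->  (-y) - (x) = -x - y   [differs from x - y: not invariant]
(C) x + y  ->  (-y) + (x) = x - y   [differs from x + y: not invariant]
(D) x^2 - y^2  ->  (-y)^2 - (x)^2 = -x^2 + y^2   [differs from x^2 - y^2: not invariant]

Only option (A), x^2 + y^2, is unchanged by the transformation.
Geometrically, x^2 + y^2 is the squared distance from the origin, which every rotation about the origin preserves.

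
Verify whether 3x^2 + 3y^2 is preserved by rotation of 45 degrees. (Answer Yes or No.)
Yes

Applying rotation by 45 degrees: x' = x*cos(45 degrees) - y*sin(45 degrees) = sqrt(2)x/2 - sqrt(2)y/2, y' = x*sin(45 degrees) + y*cos(45 degrees) = sqrt(2)x/2 + sqrt(2)y/2

Substituting into 3x^2 + 3y^2:
3(sqrt(2)x/2 - sqrt(2)y/2)^2 + 3(sqrt(2)x/2 + sqrt(2)y/2)^2
= 3x^2 + 3y^2

This equals the original expression 3x^2 + 3y^2, so it IS invariant.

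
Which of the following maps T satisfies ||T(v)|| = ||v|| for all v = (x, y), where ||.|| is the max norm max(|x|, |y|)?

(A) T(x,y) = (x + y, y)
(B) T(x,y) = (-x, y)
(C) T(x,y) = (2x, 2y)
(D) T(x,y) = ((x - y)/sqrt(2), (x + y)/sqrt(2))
B

A transformation preserves a norm if ||T(v)|| = ||v|| for every v; a single vector where the norm changes rules an option out.

(A) T(x,y) = (x + y, y): v = (1, 1) has norm max(|1|, |1|) = 1, but T(v) = (2, 1) has norm 2 -- not preserved.
(B) T(x,y) = (-x, y): preserves the norm -- it only permutes the coordinates and/or flips signs, which leaves max(|x|, |y|) unchanged.
(C) T(x,y) = (2x, 2y): v = (1, 0) has norm max(|1|, |0|) = 1, but T(v) = (2, 0) has norm 2 -- not preserved.
(D) T(x,y) = ((x - y)/sqrt(2), (x + y)/sqrt(2)): v = (1, 0) has norm max(|1|, |0|) = 1, but T(v) = (sqrt(2)/2, sqrt(2)/2) has norm sqrt(2)/2 -- not preserved.

Therefore the answer is (B).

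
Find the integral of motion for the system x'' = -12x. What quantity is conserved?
E = (x')^2 + 12x^2

Multiply the equation by x':
x' * x'' = -12x * x'
The left side is d/dt[(x')^2/2] and the right side is d/dt[-12x^2/2], so
d/dt[(x')^2/2 + 12x^2/2] = 0, i.e. (x')^2/2 + 12x^2/2 = constant.
Multiplying by 2, the integral of motion is E = (x')^2 + 12x^2.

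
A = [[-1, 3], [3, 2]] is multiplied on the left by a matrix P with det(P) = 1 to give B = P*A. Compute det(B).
-11

By the multiplicative property of determinants, det(B) = det(P*A) = det(P) * det(A) = det(A),
so the determinant is invariant under multiplication by any determinant-1 matrix; we just need det(A).

det(A) = (-1)(2) - (3)(3) = -2 - 9 = -11

Therefore det(B) = 1 * (-11) = -11.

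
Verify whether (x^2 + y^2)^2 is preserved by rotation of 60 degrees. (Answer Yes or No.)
Yes

Applying rotation by 60 degrees: x' = x*cos(60 degrees) - y*sin(60 degrees) = x/2 - sqrt(3)y/2, y' = x*sin(60 degrees) + y*cos(60 degrees) = sqrt(3)x/2 + y/2

Substituting into (x^2 + y^2)^2:
((x/2 - sqrt(3)y/2)^2 + (sqrt(3)x/2 + y/2)^2)^2
= x^4 + 2x^2y^2 + y^4 = (x^2 + y^2)^2

This equals the original expression (x^2 + y^2)^2, so it IS invariant.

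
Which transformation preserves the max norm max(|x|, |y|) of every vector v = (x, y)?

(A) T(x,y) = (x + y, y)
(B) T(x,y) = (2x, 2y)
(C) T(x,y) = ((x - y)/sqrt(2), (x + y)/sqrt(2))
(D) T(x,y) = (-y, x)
D

A transformation preserves a norm if ||T(v)|| = ||v|| for every v; a single vector where the norm changes rules an option out.

(A) T(x,y) = (x + y, y): v = (1, 1) has norm max(|1|, |1|) = 1, but T(v) = (2, 1) has norm 2 -- not preserved.
(B) T(x,y) = (2x, 2y): v = (1, 0) has norm max(|1|, |0|) = 1, but T(v) = (2, 0) has norm 2 -- not preserved.
(C) T(x,y) = ((x - y)/sqrt(2), (x + y)/sqrt(2)): v = (1, 0) has norm max(|1|, |0|) = 1, but T(v) = (sqrt(2)/2, sqrt(2)/2) has norm sqrt(2)/2 -- not preserved.
(D) T(x,y) = (-y, x): preserves the norm -- it only permutes the coordinates and/or flips signs, which leaves max(|x|, |y|) unchanged.

Therefore the answer is (D).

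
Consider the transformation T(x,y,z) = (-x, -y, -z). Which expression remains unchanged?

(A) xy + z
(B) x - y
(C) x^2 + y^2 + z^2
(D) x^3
C

Apply T(x,y,z) = (-x, -y, -z) to each option, i.e. replace (x, y, z) by the transformed coordinates.
Substitute the transformed coordinates into each option and compare with the original:
(A) xy + z  ->  (-x)(-y) + (-z) = xy - z   [differs from xy + z: not invariant]
(B) x - y  ->  (-x) - (-y) = -x + y   [differs from x - y: not invariant]
(C) x^2 + y^2 + z^2  ->  (-x)^2 + (-y)^2 + (-z)^2 = x^2 + y^2 + z^2   [equals x^2 + y^2 + z^2: invariant]
(D) x^3  ->  (-x)^3 = -x^3   [differs from x^3: not invariant]

Only option (C), x^2 + y^2 + z^2, is unchanged by the transformation.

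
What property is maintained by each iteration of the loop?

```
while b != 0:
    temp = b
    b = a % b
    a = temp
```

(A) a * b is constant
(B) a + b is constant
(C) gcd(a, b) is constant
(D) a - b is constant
C

A loop invariant must hold before the first iteration and be re-established by every execution of the body.

(C) gcd(a, b) is constant: One iteration replaces (a, b) by (b, a mod b). Since a mod b = a - q*b for an integer q, any common divisor of a and b divides b and a mod b, and conversely; hence gcd(b, a mod b) = gcd(a, b). For instance (21, 5) -> (5, 1) keeps gcd = 1. At exit b = 0 and a = gcd of the original inputs.

The other options fail:
(A) a * b is constant: e.g. (a, b) = (21, 5) -> (5, 1): the product goes from 105 to 5.
(B) a + b is constant: e.g. (a, b) = (21, 5) -> (5, 1): the sum goes from 26 to 6.
(D) a - b is constant: e.g. (a, b) = (21, 5) -> (5, 1): the difference goes from 16 to 4.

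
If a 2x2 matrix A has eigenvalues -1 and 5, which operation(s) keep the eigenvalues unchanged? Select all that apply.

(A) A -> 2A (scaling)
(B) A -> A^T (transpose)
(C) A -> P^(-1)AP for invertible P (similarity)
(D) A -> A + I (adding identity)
B and C

Eigenvalues are preserved by:
1. Similarity transformations: A -> P^(-1)AP (same characteristic polynomial)
2. Transpose: A^T has the same eigenvalues as A

Eigenvalues are NOT preserved by:
- Adding identity: eigenvalues become -1+1, 5+1
- Scaling: eigenvalues become -2, 10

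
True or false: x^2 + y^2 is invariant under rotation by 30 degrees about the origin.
True

Applying rotation by 30 degrees: x' = x*cos(30 degrees) - y*sin(30 degrees) = sqrt(3)x/2 - y/2, y' = x*sin(30 degrees) + y*cos(30 degrees) = x/2 + sqrt(3)y/2

Substituting into x^2 + y^2:
(sqrt(3)x/2 - y/2)^2 + (x/2 + sqrt(3)y/2)^2
= x^2 + y^2

This equals the original expression x^2 + y^2, so it IS invariant.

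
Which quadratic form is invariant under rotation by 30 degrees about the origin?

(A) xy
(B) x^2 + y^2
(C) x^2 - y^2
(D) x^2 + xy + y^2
B

Rotation by 30 degrees sends (x, y) to (sqrt(3)x/2 - y/2, x/2 + sqrt(3)y/2).
Substitute the transformed coordinates into each option and compare with the original:
(A) xy  ->  (sqrt(3)x/2 - y/2)(x/2 + sqrt(3)y/2) = sqrt(3)x^2/4 + xy/2 - sqrt(3)y^2/4   [differs from xy: not invariant]
(B) x^2 + y^2  ->  (sqrt(3)x/2 - y/2)^2 + (x/2 + sqrt(3)y/2)^2 = x^2 + y^2   [equals x^2 + y^2: invariant]
(C) x^2 - y^2  ->  (sqrt(3)x/2 - y/2)^2 - (x/2 + sqrt(3)y/2)^2 = x^2/2 - sqrt(3)xy - y^2/2   [differs from x^2 - y^2: not invariant]
(D) x^2 + xy + y^2  ->  (sqrt(3)x/2 - y/2)^2 + (sqrt(3)x/2 - y/2)(x/2 + sqrt(3)y/2) + (x/2 + sqrt(3)y/2)^2 = sqrt(3)x^2/4 + x^2 + xy/2 - sqrt(3)y^2/4 + y^2   [differs from x^2 + xy + y^2: not invariant]

Only option (B), x^2 + y^2, is unchanged by the transformation.
x^2 + y^2 is the squared distance from the origin, which rotations preserve.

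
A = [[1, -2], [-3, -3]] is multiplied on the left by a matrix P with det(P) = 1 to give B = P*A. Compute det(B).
-9

By the multiplicative property of determinants, det(B) = det(P*A) = det(P) * det(A) = det(A),
so the determinant is invariant under multiplication by any determinant-1 matrix; we just need det(A).

det(A) = (1)(-3) - (-2)(-3) = -3 - 6 = -9

Therefore det(B) = 1 * (-9) = -9.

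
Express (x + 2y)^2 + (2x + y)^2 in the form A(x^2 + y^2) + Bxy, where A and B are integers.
5(x^2 + y^2) + 8xy

Expanding: (x + 2y)^2 = x^2 + 4xy + 4y^2
(2x + y)^2 = 4x^2 + 4xy + y^2
Sum = (1+4)(x^2+y^2) + 8xy = 5(x^2 + y^2) + 8xy
This is symmetric in x and y.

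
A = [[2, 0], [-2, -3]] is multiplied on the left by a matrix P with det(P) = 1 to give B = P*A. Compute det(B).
-6

By the multiplicative property of determinants, det(B) = det(P*A) = det(P) * det(A) = det(A),
so the determinant is invariant under multiplication by any determinant-1 matrix; we just need det(A).

det(A) = (2)(-3) - (0)(-2) = -6 - 0 = -6

Therefore det(B) = 1 * (-6) = -6.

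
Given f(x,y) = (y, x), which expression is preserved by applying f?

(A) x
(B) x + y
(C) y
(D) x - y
B

For f(x,y) = (y, x):
After applying f: x' = y, y' = x. So x' + y' = y + x = x + y.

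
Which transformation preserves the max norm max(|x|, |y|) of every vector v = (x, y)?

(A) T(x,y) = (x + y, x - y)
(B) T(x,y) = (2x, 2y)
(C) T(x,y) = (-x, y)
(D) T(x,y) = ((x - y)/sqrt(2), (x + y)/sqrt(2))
C

A transformation preserves a norm if ||T(v)|| = ||v|| for every v; a single vector where the norm changes rules an option out.

(A) T(x,y) = (x + y, x - y): v = (1, 1) has norm max(|1|, |1|) = 1, but T(v) = (2, 0) has norm 2 -- not preserved.
(B) T(x,y) = (2x, 2y): v = (1, 0) has norm max(|1|, |0|) = 1, but T(v) = (2, 0) has norm 2 -- not preserved.
(C) T(x,y) = (-x, y): preserves the norm -- it only permutes the coordinates and/or flips signs, which leaves max(|x|, |y|) unchanged.
(D) T(x,y) = ((x - y)/sqrt(2), (x + y)/sqrt(2)): v = (1, 0) has norm max(|1|, |0|) = 1, but T(v) = (sqrt(2)/2, sqrt(2)/2) has norm sqrt(2)/2 -- not preserved.

Therefore the answer is (C).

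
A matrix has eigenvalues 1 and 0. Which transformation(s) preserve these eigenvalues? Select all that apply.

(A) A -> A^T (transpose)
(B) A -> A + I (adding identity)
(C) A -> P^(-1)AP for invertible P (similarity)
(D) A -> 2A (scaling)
A and C

Eigenvalues are preserved by:
1. Similarity transformations: A -> P^(-1)AP (same characteristic polynomial)
2. Transpose: A^T has the same eigenvalues as A

Eigenvalues are NOT preserved by:
- Adding identity: eigenvalues become 1+1, 0+1
- Scaling: eigenvalues become 2, 0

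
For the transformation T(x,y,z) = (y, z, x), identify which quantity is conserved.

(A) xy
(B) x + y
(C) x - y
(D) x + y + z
D

Apply T(x,y,z) = (y, z, x) to each option, i.e. replace (x, y, z) by the transformed coordinates.
Substitute the transformed coordinates into each option and compare with the original:
(A) xy  ->  (y)(z) = yz   [differs from xy: not invariant]
(B) x + y  ->  (y) + (z) = y + z   [differs from x + y: not invariant]
(C) x - y  ->  (y) - (z) = y - z   [differs from x - y: not invariant]
(D) x + y + z  ->  (y) + (z) + (x) = x + y + z   [equals x + y + z: invariant]

Only option (D), x + y + z, is unchanged by the transformation.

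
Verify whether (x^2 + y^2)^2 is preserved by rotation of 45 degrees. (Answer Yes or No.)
Yes

Applying rotation by 45 degrees: x' = x*cos(45 degrees) - y*sin(45 degrees) = sqrt(2)x/2 - sqrt(2)y/2, y' = x*sin(45 degrees) + y*cos(45 degrees) = sqrt(2)x/2 + sqrt(2)y/2

Substituting into (x^2 + y^2)^2:
((sqrt(2)x/2 - sqrt(2)y/2)^2 + (sqrt(2)x/2 + sqrt(2)y/2)^2)^2
= x^4 + 2x^2y^2 + y^4 = (x^2 + y^2)^2

This equals the original expression (x^2 + y^2)^2, so it IS invariant.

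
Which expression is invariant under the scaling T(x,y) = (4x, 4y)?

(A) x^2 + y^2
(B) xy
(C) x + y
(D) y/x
D

Under the uniform scaling T(x,y) = (4x, 4y):
Substitute the transformed coordinates into each option and compare with the original:
(A) x^2 + y^2  ->  (4x)^2 + (4y)^2 = 16x^2 + 16y^2   [differs from x^2 + y^2: not invariant]
(B) xy  ->  (4x)(4y) = 16xy   [differs from xy: not invariant]
(C) x + y  ->  (4x) + (4y) = 4x + 4y   [differs from x + y: not invariant]
(D) y/x  ->  (4y)/(4x) = y/x   [equals y/x: invariant]

Only option (D), y/x, is unchanged by the transformation.
The common factor 4 cancels in a ratio of coordinates, while sums, products and sums of squares pick up factors of 4 or 16.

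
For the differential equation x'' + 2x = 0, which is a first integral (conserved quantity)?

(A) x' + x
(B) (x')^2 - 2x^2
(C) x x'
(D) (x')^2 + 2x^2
D

A first integral I satisfies dI/dt = 0 along every solution. Differentiate each option and use the equation of motion:
(A) d/dt[x' + x] = x'' + x' = -2x + x', not identically 0
(B) d/dt[(x')^2 - 2x^2] = 2x'x'' - 4x x' = -8x x', not identically 0
(C) d/dt[x x'] = (x')^2 + x x'' = (x')^2 - 2x^2, not identically 0
(D) d/dt[(x')^2 + 2x^2] = 2x'x'' + 4x x' = 2x'(-2x) + 4x x' = 0

Only (D) has zero time-derivative. So the energy-like quantity (x')^2 + 2x^2 is the first integral.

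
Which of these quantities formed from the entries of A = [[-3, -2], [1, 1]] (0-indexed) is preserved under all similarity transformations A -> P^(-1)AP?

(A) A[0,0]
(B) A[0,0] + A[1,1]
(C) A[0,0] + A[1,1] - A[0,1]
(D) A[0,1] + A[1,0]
B

A[0,0] + A[1,1] is the trace of A. By the cyclic property of the trace, tr(P^(-1)AP) = tr(APP^(-1)) = tr(A), so it is the same for every matrix similar to A.

The other combinations are not similarity invariants. For example, take P = [[1, 1], [1, 2]] (det P = 1), so P^(-1) = [[2, -1], [-1, 1]] and
B = P^(-1)AP = [[-12, -17], [7, 10]].
Evaluating each option on A and on B:
(A) A[0,0]: -3 for A, -12 for B -> changes
(B) A[0,0] + A[1,1]: -2 for A, -2 for B -> unchanged
(C) A[0,0] + A[1,1] - A[0,1]: 0 for A, 15 for B -> changes
(D) A[0,1] + A[1,0]: -1 for A, -10 for B -> changes

Only (B) A[0,0] + A[1,1] = -2 survives (and it does so for every P, not just this one), so it is the invariant.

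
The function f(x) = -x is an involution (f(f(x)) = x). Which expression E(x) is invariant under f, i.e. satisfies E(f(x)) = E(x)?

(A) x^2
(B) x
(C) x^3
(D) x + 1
A

Replace x by f(x) = -x in each option and simplify. As a quick numerical cross-check, also compare E(4) with E(f(4)) = E(-4).

(A) x^2  ->  (-x)^2, which simplifies back to x^2; check: E(4) = 16, E(-4) = 16.   [invariant]
(B) x  ->  (-x) = -x; check: E(4) = 4 but E(-4) = -4.   [not invariant]
(C) x^3  ->  (-x)^3 = -x^3; check: E(4) = 64 but E(-4) = -64.   [not invariant]
(D) x + 1  ->  (-x) + 1 = 1 - x; check: E(4) = 5 but E(-4) = -3.   [not invariant]

Only (A) is unchanged. E is symmetric under swapping x with f(x) = -x, which is exactly what an involution does.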